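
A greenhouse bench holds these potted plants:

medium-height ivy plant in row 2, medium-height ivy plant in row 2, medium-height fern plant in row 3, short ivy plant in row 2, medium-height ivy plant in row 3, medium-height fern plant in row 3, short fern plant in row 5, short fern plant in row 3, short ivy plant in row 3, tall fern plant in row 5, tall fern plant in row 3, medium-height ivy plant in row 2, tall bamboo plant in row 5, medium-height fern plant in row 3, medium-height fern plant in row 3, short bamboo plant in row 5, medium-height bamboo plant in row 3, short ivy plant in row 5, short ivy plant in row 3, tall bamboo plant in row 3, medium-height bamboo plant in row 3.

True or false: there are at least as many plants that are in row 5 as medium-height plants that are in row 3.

False

|plants in row 5| = 5.
|medium-height plants in row 3| = 7.
The claim requires 5 ≥ 7, which does not hold.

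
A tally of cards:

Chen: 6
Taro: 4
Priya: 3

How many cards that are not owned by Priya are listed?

Total cards: 13; with the excluded value: 3; remaining 13 − 3 = 10.

10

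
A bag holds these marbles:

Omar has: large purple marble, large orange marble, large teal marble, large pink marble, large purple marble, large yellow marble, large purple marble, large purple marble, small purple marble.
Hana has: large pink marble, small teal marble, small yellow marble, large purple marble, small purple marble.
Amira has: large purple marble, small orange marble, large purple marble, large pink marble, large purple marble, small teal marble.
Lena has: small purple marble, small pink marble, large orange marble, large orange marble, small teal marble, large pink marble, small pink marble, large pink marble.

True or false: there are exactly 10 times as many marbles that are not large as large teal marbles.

marbles that are not large: 10.
large teal marbles: 1.
The claim requires 10 = 10 × 1 = 10, which holds.

True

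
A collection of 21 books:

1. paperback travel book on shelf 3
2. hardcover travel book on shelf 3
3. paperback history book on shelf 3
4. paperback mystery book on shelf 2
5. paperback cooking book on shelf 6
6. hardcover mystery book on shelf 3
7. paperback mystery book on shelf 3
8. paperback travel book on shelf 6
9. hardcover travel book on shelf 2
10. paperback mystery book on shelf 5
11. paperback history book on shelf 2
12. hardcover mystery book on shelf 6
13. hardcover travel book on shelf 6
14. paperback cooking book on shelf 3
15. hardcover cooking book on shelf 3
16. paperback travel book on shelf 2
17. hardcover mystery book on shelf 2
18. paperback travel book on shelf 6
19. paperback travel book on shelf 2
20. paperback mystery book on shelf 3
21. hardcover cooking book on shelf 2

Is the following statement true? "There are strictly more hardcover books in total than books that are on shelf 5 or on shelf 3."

There are 8 hardcover books.
There are 9 books on shelf 5 or on shelf 3.
The claim requires 8 > 9, which does not hold.

False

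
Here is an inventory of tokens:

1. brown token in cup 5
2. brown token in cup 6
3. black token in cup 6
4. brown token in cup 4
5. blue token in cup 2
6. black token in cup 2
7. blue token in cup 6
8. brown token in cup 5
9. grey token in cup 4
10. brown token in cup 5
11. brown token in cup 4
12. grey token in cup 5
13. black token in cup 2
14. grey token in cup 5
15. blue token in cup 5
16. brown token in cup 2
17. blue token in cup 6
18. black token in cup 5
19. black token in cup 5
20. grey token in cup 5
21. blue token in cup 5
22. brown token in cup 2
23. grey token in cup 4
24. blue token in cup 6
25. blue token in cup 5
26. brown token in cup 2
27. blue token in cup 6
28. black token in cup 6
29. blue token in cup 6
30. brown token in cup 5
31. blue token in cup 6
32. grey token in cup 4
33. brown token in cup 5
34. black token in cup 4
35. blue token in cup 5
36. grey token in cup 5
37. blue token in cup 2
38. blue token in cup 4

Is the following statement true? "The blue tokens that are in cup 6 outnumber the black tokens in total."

There are 6 blue tokens in cup 6.
There are 7 black tokens.
The claim requires 6 > 7, which does not hold.

False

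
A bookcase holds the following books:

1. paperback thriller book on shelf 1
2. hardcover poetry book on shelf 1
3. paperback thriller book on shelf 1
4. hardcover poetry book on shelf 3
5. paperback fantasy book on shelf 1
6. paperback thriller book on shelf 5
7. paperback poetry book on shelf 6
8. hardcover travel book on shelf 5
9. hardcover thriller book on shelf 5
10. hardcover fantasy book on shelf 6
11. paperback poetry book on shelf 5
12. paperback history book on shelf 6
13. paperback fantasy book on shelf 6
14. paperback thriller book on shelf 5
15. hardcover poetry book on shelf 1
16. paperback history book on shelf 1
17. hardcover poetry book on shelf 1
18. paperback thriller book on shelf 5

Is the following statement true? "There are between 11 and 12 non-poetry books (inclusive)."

non-poetry books: 12.
The claim requires 11 ≤ 12 ≤ 12, which holds.

True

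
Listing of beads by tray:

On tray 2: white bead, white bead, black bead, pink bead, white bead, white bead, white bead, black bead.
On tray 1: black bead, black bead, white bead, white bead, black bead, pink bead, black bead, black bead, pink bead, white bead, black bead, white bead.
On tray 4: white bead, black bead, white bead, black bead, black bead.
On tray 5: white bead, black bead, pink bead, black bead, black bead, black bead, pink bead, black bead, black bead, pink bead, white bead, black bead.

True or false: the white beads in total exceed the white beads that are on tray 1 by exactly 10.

|white beads| = 13.
|white beads on tray 1| = 4.
The claim requires 13 − 4 (= 9) to equal 10, which does not hold.

False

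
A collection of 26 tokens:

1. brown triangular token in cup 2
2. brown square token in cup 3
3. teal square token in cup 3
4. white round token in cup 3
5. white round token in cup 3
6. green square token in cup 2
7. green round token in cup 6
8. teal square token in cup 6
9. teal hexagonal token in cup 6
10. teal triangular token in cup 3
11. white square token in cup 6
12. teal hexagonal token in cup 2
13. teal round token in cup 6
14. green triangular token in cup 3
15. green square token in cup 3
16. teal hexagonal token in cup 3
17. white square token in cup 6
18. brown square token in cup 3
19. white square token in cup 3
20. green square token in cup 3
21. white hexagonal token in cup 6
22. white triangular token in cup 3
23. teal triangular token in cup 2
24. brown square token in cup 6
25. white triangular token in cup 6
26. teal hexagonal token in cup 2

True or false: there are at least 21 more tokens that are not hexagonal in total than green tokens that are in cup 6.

|tokens that are not hexagonal| = 21.
|green tokens in cup 6| = 1.
The claim requires 21 − 1 = 20 ≥ 21, which does not hold.

False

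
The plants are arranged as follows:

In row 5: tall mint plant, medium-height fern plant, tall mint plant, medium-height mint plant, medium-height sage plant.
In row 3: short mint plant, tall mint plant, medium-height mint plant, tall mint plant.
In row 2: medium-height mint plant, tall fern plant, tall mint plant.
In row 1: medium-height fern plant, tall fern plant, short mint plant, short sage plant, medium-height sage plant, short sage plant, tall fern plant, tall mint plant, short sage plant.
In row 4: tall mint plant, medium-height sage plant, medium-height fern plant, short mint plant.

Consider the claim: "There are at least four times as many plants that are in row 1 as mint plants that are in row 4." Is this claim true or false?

True

|plants in row 1| = 9.
|mint plants in row 4| = 2.
The claim requires 9 ≥ 4 × 2 = 8, which holds.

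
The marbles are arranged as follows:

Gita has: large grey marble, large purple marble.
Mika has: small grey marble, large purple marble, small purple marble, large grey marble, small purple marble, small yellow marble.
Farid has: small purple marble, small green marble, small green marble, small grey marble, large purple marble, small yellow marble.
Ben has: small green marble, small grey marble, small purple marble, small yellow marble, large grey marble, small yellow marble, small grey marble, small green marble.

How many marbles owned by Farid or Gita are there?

Farid: 6; Gita: 2; together 6 + 2 = 8.

8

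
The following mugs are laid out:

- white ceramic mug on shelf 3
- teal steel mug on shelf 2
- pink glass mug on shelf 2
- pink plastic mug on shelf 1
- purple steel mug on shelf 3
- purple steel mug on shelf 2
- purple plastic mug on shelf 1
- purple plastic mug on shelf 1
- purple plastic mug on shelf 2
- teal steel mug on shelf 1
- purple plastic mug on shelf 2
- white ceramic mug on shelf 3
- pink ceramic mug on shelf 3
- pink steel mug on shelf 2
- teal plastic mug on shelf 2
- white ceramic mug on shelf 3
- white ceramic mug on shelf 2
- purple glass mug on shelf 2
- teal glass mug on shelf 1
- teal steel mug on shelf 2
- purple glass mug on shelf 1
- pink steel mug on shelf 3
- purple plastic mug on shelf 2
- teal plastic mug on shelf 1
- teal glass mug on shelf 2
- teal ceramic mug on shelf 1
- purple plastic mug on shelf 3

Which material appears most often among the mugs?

plastic

Counts by material: plastic 9, steel 7, ceramic 6, glass 5.
The maximum is 9, held uniquely by plastic.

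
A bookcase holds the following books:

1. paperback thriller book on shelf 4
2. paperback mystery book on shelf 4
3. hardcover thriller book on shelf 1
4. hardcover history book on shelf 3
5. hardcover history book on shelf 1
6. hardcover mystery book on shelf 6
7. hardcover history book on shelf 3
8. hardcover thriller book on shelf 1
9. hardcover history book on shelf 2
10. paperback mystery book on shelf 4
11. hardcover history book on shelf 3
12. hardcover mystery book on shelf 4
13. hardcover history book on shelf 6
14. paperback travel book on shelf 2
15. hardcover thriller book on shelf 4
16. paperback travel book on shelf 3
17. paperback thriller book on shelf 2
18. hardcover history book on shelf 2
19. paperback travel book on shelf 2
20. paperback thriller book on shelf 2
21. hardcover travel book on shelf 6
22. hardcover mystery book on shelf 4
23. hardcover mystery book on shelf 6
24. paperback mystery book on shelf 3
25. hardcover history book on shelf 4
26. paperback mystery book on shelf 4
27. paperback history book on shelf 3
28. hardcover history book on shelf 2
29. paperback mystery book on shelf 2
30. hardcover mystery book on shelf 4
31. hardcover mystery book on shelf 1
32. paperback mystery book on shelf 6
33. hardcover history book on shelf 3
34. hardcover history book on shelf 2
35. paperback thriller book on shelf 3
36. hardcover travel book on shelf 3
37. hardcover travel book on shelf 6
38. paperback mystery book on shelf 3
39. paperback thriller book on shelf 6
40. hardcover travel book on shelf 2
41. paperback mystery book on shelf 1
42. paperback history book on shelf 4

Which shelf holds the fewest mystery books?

Counts by shelf (restricted to mystery books): shelf 4→6, shelf 6→3, shelf 1→2, shelf 3→2, shelf 2→1.
The minimum is 1, held uniquely by shelf 2.

shelf 2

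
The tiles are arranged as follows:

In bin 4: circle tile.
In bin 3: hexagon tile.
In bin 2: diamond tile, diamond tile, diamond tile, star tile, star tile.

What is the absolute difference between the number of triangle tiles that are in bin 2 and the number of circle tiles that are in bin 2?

0

triangle tiles in bin 2: 0. circle tiles in bin 2: 0.
|0 − 0| = 0 − 0 = 0.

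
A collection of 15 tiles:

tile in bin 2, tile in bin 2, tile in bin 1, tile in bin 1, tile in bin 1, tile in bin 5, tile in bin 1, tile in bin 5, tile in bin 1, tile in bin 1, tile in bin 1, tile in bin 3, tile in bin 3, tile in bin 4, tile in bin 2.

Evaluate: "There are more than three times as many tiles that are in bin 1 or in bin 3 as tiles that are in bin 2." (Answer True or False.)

tiles in bin 1 or in bin 3: 9.
tiles in bin 2: 3.
The claim requires 9 > 3 × 3 = 9, which does not hold.

False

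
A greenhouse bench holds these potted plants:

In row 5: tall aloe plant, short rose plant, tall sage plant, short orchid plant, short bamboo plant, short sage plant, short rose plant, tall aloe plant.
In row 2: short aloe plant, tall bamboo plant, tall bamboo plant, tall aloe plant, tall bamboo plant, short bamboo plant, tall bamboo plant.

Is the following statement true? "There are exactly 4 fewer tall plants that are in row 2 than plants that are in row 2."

False

There are 5 tall plants in row 2.
There are 7 plants in row 2.
The claim requires 7 − 5 (= 2) to equal 4, which does not hold.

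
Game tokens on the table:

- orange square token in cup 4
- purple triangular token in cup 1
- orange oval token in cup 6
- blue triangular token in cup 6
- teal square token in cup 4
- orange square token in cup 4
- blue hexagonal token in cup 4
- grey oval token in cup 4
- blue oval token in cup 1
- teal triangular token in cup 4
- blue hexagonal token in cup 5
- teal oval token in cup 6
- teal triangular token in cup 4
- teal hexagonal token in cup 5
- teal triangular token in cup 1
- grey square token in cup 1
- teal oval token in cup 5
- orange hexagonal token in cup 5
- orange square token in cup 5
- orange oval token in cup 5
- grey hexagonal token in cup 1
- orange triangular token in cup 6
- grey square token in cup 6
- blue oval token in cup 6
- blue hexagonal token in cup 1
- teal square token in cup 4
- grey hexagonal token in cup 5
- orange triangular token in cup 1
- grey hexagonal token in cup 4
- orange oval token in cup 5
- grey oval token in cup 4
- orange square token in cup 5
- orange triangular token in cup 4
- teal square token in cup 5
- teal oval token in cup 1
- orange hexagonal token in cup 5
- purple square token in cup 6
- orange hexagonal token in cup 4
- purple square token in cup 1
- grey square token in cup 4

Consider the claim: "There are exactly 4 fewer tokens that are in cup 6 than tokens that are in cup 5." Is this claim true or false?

There are 7 tokens in cup 6.
There are 11 tokens in cup 5.
The claim requires 11 − 7 (= 4) to equal 4, which holds.

True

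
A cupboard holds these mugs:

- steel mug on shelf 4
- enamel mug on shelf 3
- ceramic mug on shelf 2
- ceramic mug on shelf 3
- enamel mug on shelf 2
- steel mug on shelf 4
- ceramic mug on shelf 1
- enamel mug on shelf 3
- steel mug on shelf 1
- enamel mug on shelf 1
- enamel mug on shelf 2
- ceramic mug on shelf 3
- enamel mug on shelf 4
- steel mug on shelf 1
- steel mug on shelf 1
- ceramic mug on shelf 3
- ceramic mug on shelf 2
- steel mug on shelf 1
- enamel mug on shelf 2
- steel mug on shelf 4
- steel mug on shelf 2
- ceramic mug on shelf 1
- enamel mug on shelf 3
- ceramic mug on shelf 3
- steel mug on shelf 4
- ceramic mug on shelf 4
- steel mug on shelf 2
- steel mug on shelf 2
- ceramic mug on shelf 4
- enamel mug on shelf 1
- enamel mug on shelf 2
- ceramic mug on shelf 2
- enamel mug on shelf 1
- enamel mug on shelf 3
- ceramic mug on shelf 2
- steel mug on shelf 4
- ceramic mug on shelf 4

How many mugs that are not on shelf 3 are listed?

Total mugs: 37; with the excluded value: 8; remaining 37 − 8 = 29.

29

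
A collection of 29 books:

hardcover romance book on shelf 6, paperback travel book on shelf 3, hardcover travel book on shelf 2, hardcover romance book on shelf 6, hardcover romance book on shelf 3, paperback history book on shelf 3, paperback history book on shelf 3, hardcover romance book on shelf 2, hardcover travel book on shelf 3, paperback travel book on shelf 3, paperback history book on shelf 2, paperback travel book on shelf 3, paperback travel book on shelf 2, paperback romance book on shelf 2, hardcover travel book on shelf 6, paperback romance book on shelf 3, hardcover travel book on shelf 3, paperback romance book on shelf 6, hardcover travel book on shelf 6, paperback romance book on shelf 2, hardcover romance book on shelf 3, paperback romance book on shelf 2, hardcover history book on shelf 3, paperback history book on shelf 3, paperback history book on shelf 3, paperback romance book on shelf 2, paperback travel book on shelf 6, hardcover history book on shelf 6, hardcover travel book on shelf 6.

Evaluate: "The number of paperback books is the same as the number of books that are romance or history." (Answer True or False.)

False

paperback books: 16.
books that are romance or history: 18.
The claim requires 16 = 18, which does not hold.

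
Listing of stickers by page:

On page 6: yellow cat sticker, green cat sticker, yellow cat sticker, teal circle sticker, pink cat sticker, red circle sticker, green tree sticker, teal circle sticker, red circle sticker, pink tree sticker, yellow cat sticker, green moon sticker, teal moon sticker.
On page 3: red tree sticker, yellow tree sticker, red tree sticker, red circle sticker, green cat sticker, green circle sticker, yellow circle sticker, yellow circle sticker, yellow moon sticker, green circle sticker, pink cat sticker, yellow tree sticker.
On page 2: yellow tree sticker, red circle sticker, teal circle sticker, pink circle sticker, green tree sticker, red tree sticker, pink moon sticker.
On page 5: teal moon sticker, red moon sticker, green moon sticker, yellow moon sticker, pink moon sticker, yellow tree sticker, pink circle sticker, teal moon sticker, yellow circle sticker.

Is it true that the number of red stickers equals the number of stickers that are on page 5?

There are 8 red stickers.
There are 9 stickers on page 5.
The claim requires 8 = 9, which does not hold.

False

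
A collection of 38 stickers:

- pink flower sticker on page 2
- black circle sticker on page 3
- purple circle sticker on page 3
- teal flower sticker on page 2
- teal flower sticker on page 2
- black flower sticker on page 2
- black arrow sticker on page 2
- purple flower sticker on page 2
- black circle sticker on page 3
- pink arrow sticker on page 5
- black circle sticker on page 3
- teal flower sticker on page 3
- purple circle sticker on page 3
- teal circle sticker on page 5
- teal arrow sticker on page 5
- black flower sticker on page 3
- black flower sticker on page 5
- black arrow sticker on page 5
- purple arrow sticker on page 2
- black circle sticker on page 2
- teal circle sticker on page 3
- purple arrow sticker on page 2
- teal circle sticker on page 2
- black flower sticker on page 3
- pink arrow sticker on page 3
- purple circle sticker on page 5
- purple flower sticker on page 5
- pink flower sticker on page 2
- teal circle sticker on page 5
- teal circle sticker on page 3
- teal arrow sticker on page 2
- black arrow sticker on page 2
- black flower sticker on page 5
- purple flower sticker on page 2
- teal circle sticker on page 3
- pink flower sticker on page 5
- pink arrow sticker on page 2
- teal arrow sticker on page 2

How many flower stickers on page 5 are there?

4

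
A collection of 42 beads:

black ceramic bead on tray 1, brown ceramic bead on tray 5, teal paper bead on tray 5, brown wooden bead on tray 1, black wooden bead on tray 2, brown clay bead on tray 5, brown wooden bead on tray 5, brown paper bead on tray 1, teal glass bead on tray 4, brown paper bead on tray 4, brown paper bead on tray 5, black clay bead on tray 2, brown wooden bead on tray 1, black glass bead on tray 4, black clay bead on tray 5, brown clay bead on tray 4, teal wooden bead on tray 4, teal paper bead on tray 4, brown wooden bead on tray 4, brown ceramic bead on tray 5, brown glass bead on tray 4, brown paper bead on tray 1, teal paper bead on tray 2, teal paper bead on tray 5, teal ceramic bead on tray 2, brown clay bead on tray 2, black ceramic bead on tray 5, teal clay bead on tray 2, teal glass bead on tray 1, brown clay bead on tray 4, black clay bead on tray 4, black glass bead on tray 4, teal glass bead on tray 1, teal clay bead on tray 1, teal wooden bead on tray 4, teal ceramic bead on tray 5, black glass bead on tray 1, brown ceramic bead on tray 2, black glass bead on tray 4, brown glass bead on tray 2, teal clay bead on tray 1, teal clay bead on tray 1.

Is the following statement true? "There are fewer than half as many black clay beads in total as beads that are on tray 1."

True

There are 3 black clay beads.
There are 11 beads on tray 1.
The claim requires 2 × 3 = 6 < 11, which holds.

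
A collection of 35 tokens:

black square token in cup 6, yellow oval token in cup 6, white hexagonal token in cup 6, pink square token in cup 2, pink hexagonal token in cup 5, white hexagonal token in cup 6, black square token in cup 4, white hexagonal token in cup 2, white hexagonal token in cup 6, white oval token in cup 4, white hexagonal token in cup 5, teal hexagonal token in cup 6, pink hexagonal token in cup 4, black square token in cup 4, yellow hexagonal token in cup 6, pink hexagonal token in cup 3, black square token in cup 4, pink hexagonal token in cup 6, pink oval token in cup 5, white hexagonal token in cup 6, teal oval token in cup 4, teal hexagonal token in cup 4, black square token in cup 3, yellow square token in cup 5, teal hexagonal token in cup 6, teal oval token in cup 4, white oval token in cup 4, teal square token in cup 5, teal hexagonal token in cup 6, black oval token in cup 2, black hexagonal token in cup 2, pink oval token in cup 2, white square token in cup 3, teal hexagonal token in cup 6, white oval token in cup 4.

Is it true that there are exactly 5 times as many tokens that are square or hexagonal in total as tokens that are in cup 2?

False

|tokens that are square or hexagonal| = 26.
|tokens in cup 2| = 5.
The claim requires 26 = 5 × 5 = 25, which does not hold.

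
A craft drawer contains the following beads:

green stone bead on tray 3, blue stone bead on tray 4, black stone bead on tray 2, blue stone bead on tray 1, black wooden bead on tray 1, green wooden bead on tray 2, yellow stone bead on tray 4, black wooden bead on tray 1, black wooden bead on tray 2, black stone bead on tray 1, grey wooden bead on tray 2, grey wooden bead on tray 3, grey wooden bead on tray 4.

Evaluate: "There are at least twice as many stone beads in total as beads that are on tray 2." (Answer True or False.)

False

|stone beads| = 6.
|beads on tray 2| = 4.
The claim requires 6 ≥ 2 × 4 = 8, which does not hold.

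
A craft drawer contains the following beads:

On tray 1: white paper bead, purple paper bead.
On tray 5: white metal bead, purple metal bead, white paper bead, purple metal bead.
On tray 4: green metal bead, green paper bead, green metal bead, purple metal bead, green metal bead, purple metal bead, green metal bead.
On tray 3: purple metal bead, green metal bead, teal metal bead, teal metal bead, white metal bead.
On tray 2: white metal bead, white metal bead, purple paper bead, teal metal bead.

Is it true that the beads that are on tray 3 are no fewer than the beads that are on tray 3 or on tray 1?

False

|beads on tray 3| = 5.
|beads on tray 3 or on tray 1| = 7.
The claim requires 5 ≥ 7, which does not hold.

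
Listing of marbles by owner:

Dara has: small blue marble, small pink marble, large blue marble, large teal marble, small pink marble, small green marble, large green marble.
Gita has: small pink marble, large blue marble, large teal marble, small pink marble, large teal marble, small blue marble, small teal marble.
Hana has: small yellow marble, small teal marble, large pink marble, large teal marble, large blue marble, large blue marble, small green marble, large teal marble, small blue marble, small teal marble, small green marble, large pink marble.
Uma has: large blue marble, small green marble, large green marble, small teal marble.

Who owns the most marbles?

Counts by owner: Hana→12, Dara→7, Gita→7, Uma→4.
The maximum is 12, held uniquely by Hana.

Hana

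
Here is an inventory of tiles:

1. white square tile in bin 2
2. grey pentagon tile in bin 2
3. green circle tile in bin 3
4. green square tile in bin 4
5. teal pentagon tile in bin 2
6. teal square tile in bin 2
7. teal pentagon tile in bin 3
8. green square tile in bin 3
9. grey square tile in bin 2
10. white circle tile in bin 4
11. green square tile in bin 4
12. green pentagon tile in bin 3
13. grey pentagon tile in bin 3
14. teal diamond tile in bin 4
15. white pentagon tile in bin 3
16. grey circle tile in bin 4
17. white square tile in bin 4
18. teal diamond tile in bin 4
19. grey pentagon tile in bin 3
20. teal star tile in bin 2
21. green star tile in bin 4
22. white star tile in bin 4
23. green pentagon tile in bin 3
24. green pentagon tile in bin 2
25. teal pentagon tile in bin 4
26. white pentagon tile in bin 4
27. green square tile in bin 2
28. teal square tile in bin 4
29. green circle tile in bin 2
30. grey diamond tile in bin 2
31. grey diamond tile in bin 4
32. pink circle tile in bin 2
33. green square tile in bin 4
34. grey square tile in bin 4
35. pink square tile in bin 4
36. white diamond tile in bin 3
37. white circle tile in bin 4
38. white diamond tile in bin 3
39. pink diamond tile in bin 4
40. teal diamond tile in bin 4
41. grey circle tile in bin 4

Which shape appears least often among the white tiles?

Counts by shape (restricted to white tiles): circle 2, pentagon 2, diamond 2, square 2, star 1.
The minimum is 1, held uniquely by star.

star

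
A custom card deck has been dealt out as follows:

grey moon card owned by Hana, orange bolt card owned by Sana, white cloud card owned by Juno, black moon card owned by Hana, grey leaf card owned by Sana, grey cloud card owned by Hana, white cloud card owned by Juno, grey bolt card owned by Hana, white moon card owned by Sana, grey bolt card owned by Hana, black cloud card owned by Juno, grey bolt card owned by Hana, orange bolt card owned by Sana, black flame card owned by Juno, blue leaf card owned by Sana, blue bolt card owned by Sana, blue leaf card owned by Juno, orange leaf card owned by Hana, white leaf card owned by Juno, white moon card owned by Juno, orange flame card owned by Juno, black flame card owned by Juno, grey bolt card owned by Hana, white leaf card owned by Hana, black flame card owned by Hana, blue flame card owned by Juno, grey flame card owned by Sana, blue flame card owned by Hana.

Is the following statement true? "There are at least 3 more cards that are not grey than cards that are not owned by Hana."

cards that are not grey: 20.
cards that are not owned by Hana: 17.
The claim requires 20 − 17 = 3 ≥ 3, which holds.

True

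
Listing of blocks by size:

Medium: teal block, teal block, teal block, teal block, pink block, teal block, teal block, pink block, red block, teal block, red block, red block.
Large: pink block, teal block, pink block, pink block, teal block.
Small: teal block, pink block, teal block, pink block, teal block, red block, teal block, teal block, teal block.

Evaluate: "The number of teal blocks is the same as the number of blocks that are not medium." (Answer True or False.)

False

|teal blocks| = 15.
|blocks that are not medium| = 14.
The claim requires 15 = 14, which does not hold.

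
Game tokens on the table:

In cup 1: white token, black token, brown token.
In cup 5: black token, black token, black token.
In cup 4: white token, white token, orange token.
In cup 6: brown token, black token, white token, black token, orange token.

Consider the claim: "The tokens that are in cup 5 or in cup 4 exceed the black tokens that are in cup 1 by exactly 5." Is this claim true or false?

True

There are 6 tokens in cup 5 or in cup 4.
There is 1 black token in cup 1.
The claim requires 6 − 1 (= 5) to equal 5, which holds.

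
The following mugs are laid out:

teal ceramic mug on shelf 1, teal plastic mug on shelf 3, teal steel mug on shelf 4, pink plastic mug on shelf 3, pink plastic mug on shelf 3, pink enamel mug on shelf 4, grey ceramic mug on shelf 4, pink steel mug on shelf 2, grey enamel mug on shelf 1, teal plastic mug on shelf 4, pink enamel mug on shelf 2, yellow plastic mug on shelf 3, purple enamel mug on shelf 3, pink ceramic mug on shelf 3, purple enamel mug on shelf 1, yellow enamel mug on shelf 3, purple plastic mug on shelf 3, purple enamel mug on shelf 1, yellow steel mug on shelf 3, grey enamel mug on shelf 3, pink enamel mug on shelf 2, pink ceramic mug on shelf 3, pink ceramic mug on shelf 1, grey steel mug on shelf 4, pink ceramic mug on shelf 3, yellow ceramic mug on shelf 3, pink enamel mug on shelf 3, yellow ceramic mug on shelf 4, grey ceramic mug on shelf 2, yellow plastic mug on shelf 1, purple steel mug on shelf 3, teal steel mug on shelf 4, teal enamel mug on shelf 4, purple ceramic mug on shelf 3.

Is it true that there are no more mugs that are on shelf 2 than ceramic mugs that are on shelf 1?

|mugs on shelf 2| = 4.
|ceramic mugs on shelf 1| = 2.
The claim requires 4 ≤ 2, which does not hold.

False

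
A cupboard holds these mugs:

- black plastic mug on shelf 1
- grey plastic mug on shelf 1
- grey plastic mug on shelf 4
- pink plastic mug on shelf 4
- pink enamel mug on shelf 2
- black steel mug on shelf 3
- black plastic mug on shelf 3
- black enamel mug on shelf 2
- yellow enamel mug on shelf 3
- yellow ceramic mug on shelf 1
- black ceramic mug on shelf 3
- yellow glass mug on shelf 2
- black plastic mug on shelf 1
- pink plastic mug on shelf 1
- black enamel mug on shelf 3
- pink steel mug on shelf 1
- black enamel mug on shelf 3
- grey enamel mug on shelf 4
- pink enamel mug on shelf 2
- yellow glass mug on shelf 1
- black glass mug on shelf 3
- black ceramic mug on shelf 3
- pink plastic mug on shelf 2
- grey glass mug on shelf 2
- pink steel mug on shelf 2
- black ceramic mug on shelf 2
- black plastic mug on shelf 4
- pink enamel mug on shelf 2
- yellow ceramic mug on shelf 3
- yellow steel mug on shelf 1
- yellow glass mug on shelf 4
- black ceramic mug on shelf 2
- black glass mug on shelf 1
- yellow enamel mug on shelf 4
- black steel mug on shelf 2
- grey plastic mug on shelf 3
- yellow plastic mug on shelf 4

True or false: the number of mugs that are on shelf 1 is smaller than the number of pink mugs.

False

There are 9 mugs on shelf 1.
There are 8 pink mugs.
The claim requires 9 < 8, which does not hold.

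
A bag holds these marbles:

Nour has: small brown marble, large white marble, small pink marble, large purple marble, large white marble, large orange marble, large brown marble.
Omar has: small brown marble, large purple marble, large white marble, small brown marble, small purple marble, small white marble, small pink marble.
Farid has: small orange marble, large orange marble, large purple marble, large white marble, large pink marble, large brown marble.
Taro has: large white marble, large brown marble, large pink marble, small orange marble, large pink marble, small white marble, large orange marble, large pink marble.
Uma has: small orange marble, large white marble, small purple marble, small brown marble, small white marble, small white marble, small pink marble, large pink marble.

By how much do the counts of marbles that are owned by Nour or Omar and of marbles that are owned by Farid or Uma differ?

marbles owned by Nour or Omar: 14. marbles owned by Farid or Uma: 14.
|14 − 14| = 14 − 14 = 0.

0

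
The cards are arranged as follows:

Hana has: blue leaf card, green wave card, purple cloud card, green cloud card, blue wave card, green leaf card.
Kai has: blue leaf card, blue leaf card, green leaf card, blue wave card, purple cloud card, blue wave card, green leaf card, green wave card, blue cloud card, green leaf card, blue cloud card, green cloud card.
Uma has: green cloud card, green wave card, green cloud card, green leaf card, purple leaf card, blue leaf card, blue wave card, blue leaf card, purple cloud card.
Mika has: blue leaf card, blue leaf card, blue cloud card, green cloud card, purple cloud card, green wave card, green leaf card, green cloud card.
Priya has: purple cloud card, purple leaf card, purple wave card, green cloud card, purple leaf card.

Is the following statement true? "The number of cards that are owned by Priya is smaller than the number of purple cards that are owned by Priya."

Count of cards owned by Priya: 5.
Count of purple cards owned by Priya: 4.
The claim requires 5 < 4, which does not hold.

False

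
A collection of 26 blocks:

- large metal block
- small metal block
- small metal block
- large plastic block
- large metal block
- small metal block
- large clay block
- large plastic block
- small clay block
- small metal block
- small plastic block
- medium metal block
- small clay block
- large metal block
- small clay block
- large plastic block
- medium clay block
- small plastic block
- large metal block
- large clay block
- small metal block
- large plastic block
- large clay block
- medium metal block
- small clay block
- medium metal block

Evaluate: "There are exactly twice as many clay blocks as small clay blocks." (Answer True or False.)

|clay blocks| = 8.
|small clay blocks| = 4.
The claim requires 8 = 2 × 4 = 8, which holds.

True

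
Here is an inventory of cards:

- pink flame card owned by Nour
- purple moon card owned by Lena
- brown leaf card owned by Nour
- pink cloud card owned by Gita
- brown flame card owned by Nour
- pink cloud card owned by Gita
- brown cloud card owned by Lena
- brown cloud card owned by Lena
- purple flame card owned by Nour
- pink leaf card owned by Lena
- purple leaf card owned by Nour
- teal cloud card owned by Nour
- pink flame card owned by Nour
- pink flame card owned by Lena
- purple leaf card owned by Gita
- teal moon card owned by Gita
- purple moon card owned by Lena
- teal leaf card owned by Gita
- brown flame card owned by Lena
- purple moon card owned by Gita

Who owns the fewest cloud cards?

Counts by player (restricted to cloud cards): Lena→2, Gita→2, Nour→1.
The minimum is 1, held uniquely by Nour.

Nour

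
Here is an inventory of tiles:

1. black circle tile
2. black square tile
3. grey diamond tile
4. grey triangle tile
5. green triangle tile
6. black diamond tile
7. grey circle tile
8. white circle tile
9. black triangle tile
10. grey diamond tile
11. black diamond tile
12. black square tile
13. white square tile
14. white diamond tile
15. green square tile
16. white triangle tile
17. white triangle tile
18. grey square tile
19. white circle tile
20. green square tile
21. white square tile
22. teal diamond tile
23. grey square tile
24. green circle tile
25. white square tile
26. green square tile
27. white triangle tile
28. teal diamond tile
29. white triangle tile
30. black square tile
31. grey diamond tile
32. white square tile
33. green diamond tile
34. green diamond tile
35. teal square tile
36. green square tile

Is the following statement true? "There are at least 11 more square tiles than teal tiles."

square tiles: 14.
teal tiles: 3.
The claim requires 14 − 3 = 11 ≥ 11, which holds.

True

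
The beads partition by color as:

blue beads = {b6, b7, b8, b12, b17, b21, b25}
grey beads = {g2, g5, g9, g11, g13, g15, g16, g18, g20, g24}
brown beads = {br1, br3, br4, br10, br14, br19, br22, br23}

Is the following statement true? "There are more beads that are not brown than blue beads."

|beads that are not brown| = 17.
|blue beads| = 7.
The claim requires 17 > 7, which holds.

True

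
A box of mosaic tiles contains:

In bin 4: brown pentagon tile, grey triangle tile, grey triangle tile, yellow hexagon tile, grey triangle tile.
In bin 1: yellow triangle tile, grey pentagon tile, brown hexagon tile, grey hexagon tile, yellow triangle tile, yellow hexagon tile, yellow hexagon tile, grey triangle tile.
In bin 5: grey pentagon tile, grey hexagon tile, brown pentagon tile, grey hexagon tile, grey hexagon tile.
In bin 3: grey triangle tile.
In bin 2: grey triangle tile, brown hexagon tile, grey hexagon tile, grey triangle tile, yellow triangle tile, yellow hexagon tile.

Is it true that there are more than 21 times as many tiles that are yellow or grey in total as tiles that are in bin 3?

|tiles that are yellow or grey| = 21.
|tiles in bin 3| = 1.
The claim requires 21 > 21 × 1 = 21, which does not hold.

False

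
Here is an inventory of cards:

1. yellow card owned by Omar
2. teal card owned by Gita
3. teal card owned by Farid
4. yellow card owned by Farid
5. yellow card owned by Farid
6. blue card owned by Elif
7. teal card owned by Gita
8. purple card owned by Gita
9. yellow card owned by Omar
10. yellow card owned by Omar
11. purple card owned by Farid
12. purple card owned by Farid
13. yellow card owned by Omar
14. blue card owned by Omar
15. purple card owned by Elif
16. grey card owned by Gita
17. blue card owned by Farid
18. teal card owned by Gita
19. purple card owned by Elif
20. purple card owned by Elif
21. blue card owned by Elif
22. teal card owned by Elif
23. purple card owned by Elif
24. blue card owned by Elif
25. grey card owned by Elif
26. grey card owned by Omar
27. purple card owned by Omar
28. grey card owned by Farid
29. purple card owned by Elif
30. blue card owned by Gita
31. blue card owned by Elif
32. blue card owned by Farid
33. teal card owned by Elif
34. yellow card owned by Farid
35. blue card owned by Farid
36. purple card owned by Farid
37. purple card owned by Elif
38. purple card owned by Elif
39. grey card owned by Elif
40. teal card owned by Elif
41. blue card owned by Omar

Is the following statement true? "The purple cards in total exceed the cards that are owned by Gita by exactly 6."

True

There are 12 purple cards.
Count of cards owned by Gita: 6.
The claim requires 12 − 6 (= 6) to equal 6, which holds.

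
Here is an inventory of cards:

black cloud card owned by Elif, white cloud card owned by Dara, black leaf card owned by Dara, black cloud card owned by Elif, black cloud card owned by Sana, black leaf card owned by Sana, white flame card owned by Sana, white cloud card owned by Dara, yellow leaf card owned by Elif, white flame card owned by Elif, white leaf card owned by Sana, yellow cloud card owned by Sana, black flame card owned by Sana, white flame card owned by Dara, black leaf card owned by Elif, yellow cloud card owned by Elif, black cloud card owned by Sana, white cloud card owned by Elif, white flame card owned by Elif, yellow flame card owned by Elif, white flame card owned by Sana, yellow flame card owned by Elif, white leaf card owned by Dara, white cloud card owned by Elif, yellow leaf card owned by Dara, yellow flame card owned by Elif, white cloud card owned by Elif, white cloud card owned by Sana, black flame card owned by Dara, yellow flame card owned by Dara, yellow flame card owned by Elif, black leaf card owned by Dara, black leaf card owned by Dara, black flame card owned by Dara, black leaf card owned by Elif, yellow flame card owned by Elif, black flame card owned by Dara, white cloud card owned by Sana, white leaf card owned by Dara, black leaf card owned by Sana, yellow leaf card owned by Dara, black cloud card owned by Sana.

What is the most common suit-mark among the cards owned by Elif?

Counts by suit-mark (restricted to cards owned by Elif): flame 7, cloud 6, leaf 3.
The maximum is 7, held uniquely by flame.

flame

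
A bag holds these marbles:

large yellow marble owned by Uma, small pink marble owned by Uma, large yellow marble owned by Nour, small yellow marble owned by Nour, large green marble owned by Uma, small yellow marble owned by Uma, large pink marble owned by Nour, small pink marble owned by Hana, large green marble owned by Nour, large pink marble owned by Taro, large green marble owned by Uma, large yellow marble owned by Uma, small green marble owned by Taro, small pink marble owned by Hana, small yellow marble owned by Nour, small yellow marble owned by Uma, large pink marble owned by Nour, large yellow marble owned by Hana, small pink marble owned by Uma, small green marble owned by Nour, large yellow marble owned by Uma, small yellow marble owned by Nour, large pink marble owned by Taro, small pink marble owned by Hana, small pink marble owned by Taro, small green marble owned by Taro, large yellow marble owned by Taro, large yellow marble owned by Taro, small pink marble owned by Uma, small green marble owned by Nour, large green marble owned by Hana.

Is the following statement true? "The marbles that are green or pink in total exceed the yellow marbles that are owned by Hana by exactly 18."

There are 19 marbles that are green or pink.
Count of yellow marbles owned by Hana: 1.
The claim requires 19 − 1 (= 18) to equal 18, which holds.

True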